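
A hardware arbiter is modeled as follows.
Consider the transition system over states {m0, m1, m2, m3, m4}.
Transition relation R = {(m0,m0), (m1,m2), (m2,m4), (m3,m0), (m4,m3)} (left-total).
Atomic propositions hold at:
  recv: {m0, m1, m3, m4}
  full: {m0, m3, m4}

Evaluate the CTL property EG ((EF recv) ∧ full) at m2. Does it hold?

No

EF recv: least fixpoint, start Z0 = {m0, m1, m3, m4}, add states with some successor in Z. Z1 = {m0, m1, m2, m3, m4}; fixed.
Sat(EF recv) = {m0, m1, m2, m3, m4}
Sat((EF recv) ∧ full) = {m0, m3, m4}
EG ((EF recv) ∧ full): greatest fixpoint, start Z0 = {m0, m3, m4}, keep only states in Sat with some successor in Z. Already a fixed point.
Sat(EG ((EF recv) ∧ full)) = {m0, m3, m4}
m2 ∉ Sat(EG ((EF recv) ∧ full)) = {m0, m3, m4}, so the formula does not hold at m2.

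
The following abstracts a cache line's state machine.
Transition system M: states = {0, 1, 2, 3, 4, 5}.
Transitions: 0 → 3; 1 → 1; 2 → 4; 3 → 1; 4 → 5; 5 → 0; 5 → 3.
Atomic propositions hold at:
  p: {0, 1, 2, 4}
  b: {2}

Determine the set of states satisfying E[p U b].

{2}

E[p U b]: least fixpoint, start Z0 = Sat(b) = {2}, add states in Sat(p) with some successor in Z. Already a fixed point.
Sat(E[p U b]) = {2}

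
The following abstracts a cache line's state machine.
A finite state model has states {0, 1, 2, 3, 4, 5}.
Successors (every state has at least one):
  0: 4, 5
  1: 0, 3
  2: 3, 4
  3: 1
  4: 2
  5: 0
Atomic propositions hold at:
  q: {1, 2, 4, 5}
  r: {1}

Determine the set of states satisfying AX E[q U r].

E[q U r]: least fixpoint, start Z0 = Sat(r) = {1}, add states in Sat(q) with some successor in Z. Already a fixed point.
Sat(E[q U r]) = {1}
Sat(AX E[q U r]) = {s : every successor in {1}} = {3}

{3}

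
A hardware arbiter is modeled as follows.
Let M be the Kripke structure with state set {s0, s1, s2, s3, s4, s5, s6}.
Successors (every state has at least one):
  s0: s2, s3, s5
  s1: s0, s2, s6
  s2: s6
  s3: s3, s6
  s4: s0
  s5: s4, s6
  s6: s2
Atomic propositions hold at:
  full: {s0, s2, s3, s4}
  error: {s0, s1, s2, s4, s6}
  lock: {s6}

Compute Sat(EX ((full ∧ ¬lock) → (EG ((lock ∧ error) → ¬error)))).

Sat(¬lock) = {s0, s1, s2, s3, s4, s5}
Sat(full ∧ ¬lock) = {s0, s2, s3, s4}
Sat(lock ∧ error) = {s6}
Sat(¬error) = {s3, s5}
Sat((lock ∧ error) → ¬error) = {s0, s1, s2, s3, s4, s5}
EG ((lock ∧ error) → ¬error): greatest fixpoint, start Z0 = {s0, s1, s2, s3, s4, s5}, keep only states in Sat with some successor in Z. Z1 = {s0, s1, s3, s4, s5}; fixed.
Sat(EG ((lock ∧ error) → ¬error)) = {s0, s1, s3, s4, s5}
Sat((full ∧ ¬lock) → (EG ((lock ∧ error) → ¬error))) = {s0, s1, s3, s4, s5, s6}
Sat(EX ((full ∧ ¬lock) → (EG ((lock ∧ error) → ¬error)))) = {s : some successor in {s0, s1, s3, s4, s5, s6}} = {s0, s1, s2, s3, s4, s5}

{s0, s1, s2, s3, s4, s5}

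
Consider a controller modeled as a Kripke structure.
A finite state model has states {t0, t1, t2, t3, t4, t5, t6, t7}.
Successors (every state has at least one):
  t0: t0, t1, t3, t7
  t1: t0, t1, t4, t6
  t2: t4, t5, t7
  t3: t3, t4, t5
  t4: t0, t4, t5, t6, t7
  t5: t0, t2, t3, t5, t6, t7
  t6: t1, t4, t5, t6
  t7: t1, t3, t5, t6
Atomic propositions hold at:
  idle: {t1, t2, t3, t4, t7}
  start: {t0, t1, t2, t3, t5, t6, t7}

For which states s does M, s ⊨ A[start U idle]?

A[start U idle]: least fixpoint, start Z0 = Sat(idle) = {t1, t2, t3, t4, t7}, add states in Sat(start) with every successor in Z. Already a fixed point.
Sat(A[start U idle]) = {t1, t2, t3, t4, t7}

{t1, t2, t3, t4, t7}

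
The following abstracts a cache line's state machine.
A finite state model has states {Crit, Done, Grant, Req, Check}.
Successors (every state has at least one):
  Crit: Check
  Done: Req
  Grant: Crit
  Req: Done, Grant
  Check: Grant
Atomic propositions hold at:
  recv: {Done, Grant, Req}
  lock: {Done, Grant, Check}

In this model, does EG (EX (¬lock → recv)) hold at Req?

Yes

Sat(¬lock) = {Crit, Req}
Sat(¬lock → recv) = {Done, Grant, Req, Check}
Sat(EX (¬lock → recv)) = {s : some successor in {Done, Grant, Req, Check}} = {Crit, Done, Req, Check}
EG (EX (¬lock → recv)): greatest fixpoint, start Z0 = {Crit, Done, Req, Check}, keep only states in Sat with some successor in Z. Z1 = {Crit, Done, Req}; Z2 = {Done, Req}; fixed.
Sat(EG (EX (¬lock → recv))) = {Done, Req}
Req ∈ Sat(EG (EX (¬lock → recv))) = {Done, Req}, so the formula holds at Req.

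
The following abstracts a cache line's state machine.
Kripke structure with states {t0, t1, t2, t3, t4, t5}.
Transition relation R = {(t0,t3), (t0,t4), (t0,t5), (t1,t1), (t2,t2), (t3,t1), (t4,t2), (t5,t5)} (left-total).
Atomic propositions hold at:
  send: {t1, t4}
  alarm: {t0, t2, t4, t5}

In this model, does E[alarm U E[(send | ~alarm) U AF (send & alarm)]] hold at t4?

Yes

Sat(~alarm) = {t1, t3}
Sat(send | ~alarm) = {t1, t3, t4}
Sat(send & alarm) = {t4}
AF (send & alarm): least fixpoint, start Z0 = {t4}, add states with every successor in Z. Already a fixed point.
Sat(AF (send & alarm)) = {t4}
E[(send | ~alarm) U AF (send & alarm)]: least fixpoint, start Z0 = Sat(AF (send & alarm)) = {t4}, add states in Sat(send | ~alarm) with some successor in Z. Already a fixed point.
Sat(E[(send | ~alarm) U AF (send & alarm)]) = {t4}
E[alarm U E[(send | ~alarm) U AF (send & alarm)]]: least fixpoint, start Z0 = Sat(E[(send | ~alarm) U AF (send & alarm)]) = {t4}, add states in Sat(alarm) with some successor in Z. Z1 = {t0, t4}; fixed.
Sat(E[alarm U E[(send | ~alarm) U AF (send & alarm)]]) = {t0, t4}
t4 ∈ Sat(E[alarm U E[(send | ~alarm) U AF (send & alarm)]]) = {t0, t4}, so the formula holds at t4.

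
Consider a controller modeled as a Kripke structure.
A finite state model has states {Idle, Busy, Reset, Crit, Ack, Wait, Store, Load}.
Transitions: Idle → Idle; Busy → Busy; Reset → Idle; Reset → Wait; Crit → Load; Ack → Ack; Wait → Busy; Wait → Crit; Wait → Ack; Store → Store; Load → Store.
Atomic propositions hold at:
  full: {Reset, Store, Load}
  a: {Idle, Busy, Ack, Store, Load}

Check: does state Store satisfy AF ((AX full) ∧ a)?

Sat(AX full) = {s : every successor in {Reset, Store, Load}} = {Crit, Store, Load}
Sat((AX full) ∧ a) = {Store, Load}
AF ((AX full) ∧ a): least fixpoint, start Z0 = {Store, Load}, add states with every successor in Z. Z1 = {Crit, Store, Load}; fixed.
Sat(AF ((AX full) ∧ a)) = {Crit, Store, Load}
Store ∈ Sat(AF ((AX full) ∧ a)) = {Crit, Store, Load}, so the formula holds at Store.

Yes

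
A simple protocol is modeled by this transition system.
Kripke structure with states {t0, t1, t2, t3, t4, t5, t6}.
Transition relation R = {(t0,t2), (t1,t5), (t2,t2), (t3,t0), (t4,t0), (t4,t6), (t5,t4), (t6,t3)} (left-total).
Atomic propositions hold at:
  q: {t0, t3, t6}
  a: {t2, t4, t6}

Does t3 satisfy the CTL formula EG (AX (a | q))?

Sat(a | q) = {t0, t2, t3, t4, t6}
Sat(AX (a | q)) = {s : every successor in {t0, t2, t3, t4, t6}} = {t0, t2, t3, t4, t5, t6}
EG (AX (a | q)): greatest fixpoint, start Z0 = {t0, t2, t3, t4, t5, t6}, keep only states in Sat with some successor in Z. Already a fixed point.
Sat(EG (AX (a | q))) = {t0, t2, t3, t4, t5, t6}
t3 ∈ Sat(EG (AX (a | q))) = {t0, t2, t3, t4, t5, t6}, so the formula holds at t3.

Yes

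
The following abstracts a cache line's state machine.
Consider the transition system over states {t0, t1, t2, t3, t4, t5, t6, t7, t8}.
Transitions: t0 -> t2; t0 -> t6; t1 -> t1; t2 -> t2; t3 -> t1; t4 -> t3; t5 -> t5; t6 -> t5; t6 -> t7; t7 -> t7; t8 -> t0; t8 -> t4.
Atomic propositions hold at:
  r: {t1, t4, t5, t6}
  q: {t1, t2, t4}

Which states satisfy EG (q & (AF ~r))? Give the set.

Sat(~r) = {t0, t2, t3, t7, t8}
AF ~r: least fixpoint, start Z0 = {t0, t2, t3, t7, t8}, add states with every successor in Z. Z1 = {t0, t2, t3, t4, t7, t8}; fixed.
Sat(AF ~r) = {t0, t2, t3, t4, t7, t8}
Sat(q & (AF ~r)) = {t2, t4}
EG (q & (AF ~r)): greatest fixpoint, start Z0 = {t2, t4}, keep only states in Sat with some successor in Z. Z1 = {t2}; fixed.
Sat(EG (q & (AF ~r))) = {t2}

{t2}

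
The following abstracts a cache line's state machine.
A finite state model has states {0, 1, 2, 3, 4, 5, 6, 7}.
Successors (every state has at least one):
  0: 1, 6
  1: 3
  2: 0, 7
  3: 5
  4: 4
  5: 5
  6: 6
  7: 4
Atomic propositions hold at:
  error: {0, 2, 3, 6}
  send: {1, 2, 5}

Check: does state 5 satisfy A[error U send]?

Yes

A[error U send]: least fixpoint, start Z0 = Sat(send) = {1, 2, 5}, add states in Sat(error) with every successor in Z. Z1 = {1, 2, 3, 5}; fixed.
Sat(A[error U send]) = {1, 2, 3, 5}
5 ∈ Sat(A[error U send]) = {1, 2, 3, 5}, so the formula holds at 5.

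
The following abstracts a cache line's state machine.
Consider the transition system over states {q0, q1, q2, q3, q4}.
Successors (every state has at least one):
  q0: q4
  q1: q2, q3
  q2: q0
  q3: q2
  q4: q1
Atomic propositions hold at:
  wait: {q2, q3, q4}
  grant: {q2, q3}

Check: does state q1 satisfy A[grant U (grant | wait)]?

Sat(grant | wait) = {q2, q3, q4}
A[grant U (grant | wait)]: least fixpoint, start Z0 = Sat((grant | wait)) = {q2, q3, q4}, add states in Sat(grant) with every successor in Z. Already a fixed point.
Sat(A[grant U (grant | wait)]) = {q2, q3, q4}
q1 ∉ Sat(A[grant U (grant | wait)]) = {q2, q3, q4}, so the formula does not hold at q1.

No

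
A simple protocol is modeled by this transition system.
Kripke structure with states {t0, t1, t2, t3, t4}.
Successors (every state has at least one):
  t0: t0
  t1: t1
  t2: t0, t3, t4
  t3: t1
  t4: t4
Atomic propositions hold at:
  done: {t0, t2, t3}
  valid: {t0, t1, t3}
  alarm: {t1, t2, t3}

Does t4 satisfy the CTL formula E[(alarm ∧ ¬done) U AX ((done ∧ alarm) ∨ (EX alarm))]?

No

Sat(¬done) = {t1, t4}
Sat(alarm ∧ ¬done) = {t1}
Sat(done ∧ alarm) = {t2, t3}
Sat(EX alarm) = {s : some successor in {t1, t2, t3}} = {t1, t2, t3}
Sat((done ∧ alarm) ∨ (EX alarm)) = {t1, t2, t3}
Sat(AX ((done ∧ alarm) ∨ (EX alarm))) = {s : every successor in {t1, t2, t3}} = {t1, t3}
E[(alarm ∧ ¬done) U AX ((done ∧ alarm) ∨ (EX alarm))]: least fixpoint, start Z0 = Sat(AX ((done ∧ alarm) ∨ (EX alarm))) = {t1, t3}, add states in Sat(alarm ∧ ¬done) with some successor in Z. Already a fixed point.
Sat(E[(alarm ∧ ¬done) U AX ((done ∧ alarm) ∨ (EX alarm))]) = {t1, t3}
t4 ∉ Sat(E[(alarm ∧ ¬done) U AX ((done ∧ alarm) ∨ (EX alarm))]) = {t1, t3}, so the formula does not hold at t4.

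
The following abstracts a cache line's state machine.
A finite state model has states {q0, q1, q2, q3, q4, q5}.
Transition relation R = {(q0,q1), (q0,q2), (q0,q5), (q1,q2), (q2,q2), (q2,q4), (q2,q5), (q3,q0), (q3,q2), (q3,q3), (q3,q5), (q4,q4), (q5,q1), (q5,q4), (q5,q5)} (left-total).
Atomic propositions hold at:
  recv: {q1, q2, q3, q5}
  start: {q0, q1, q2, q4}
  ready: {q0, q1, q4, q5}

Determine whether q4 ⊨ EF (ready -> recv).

Sat(ready -> recv) = {q1, q2, q3, q5}
EF (ready -> recv): least fixpoint, start Z0 = {q1, q2, q3, q5}, add states with some successor in Z. Z1 = {q0, q1, q2, q3, q5}; fixed.
Sat(EF (ready -> recv)) = {q0, q1, q2, q3, q5}
q4 ∉ Sat(EF (ready -> recv)) = {q0, q1, q2, q3, q5}, so the formula does not hold at q4.

No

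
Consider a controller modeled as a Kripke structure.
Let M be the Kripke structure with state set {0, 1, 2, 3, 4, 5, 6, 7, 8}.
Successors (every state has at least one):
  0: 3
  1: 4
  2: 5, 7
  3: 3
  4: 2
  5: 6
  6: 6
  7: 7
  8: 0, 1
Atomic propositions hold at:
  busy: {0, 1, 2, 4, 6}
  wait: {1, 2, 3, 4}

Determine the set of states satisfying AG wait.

AG wait: greatest fixpoint, start Z0 = {1, 2, 3, 4}, keep only states in Sat with every successor in Z. Z1 = {1, 3, 4}; Z2 = {1, 3}; Z3 = {3}; fixed.
Sat(AG wait) = {3}

{3}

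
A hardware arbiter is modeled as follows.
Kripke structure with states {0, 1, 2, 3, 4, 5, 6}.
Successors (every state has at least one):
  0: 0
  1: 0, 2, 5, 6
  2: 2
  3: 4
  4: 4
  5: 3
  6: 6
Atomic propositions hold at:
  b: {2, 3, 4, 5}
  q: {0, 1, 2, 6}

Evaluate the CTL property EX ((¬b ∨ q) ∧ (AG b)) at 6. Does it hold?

No

Sat(¬b) = {0, 1, 6}
Sat(¬b ∨ q) = {0, 1, 2, 6}
AG b: greatest fixpoint, start Z0 = {2, 3, 4, 5}, keep only states in Sat with every successor in Z. Already a fixed point.
Sat(AG b) = {2, 3, 4, 5}
Sat((¬b ∨ q) ∧ (AG b)) = {2}
Sat(EX ((¬b ∨ q) ∧ (AG b))) = {s : some successor in {2}} = {1, 2}
6 ∉ Sat(EX ((¬b ∨ q) ∧ (AG b))) = {1, 2}, so the formula does not hold at 6.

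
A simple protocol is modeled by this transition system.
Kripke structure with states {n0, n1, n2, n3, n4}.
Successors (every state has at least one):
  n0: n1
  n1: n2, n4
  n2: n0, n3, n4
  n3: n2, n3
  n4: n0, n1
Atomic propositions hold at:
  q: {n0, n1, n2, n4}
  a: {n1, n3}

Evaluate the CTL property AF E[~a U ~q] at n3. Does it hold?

Yes

Sat(~a) = {n0, n2, n4}
Sat(~q) = {n3}
E[~a U ~q]: least fixpoint, start Z0 = Sat(~q) = {n3}, add states in Sat(~a) with some successor in Z. Z1 = {n2, n3}; fixed.
Sat(E[~a U ~q]) = {n2, n3}
AF E[~a U ~q]: least fixpoint, start Z0 = {n2, n3}, add states with every successor in Z. Already a fixed point.
Sat(AF E[~a U ~q]) = {n2, n3}
n3 ∈ Sat(AF E[~a U ~q]) = {n2, n3}, so the formula holds at n3.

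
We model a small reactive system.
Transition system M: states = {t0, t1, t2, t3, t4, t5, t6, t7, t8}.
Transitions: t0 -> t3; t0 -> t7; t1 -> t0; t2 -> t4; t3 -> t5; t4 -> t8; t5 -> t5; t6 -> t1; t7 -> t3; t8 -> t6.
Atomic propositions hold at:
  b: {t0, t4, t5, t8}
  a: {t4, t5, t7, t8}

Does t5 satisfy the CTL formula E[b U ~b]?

No

Sat(~b) = {t1, t2, t3, t6, t7}
E[b U ~b]: least fixpoint, start Z0 = Sat(~b) = {t1, t2, t3, t6, t7}, add states in Sat(b) with some successor in Z. Z1 = {t0, t1, t2, t3, t6, t7, t8}; Z2 = {t0, t1, t2, t3, t4, t6, t7, t8}; fixed.
Sat(E[b U ~b]) = {t0, t1, t2, t3, t4, t6, t7, t8}
t5 ∉ Sat(E[b U ~b]) = {t0, t1, t2, t3, t4, t6, t7, t8}, so the formula does not hold at t5.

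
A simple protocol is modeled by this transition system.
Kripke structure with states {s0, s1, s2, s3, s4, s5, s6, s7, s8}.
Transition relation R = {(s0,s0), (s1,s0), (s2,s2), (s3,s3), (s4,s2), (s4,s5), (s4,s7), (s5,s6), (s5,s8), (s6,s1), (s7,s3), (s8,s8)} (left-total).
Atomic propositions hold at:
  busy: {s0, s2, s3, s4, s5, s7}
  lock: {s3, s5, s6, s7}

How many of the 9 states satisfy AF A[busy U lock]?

4

A[busy U lock]: least fixpoint, start Z0 = Sat(lock) = {s3, s5, s6, s7}, add states in Sat(busy) with every successor in Z. Already a fixed point.
Sat(A[busy U lock]) = {s3, s5, s6, s7}
AF A[busy U lock]: least fixpoint, start Z0 = {s3, s5, s6, s7}, add states with every successor in Z. Already a fixed point.
Sat(AF A[busy U lock]) = {s3, s5, s6, s7}
|Sat(AF A[busy U lock])| = |{s3, s5, s6, s7}| = 4.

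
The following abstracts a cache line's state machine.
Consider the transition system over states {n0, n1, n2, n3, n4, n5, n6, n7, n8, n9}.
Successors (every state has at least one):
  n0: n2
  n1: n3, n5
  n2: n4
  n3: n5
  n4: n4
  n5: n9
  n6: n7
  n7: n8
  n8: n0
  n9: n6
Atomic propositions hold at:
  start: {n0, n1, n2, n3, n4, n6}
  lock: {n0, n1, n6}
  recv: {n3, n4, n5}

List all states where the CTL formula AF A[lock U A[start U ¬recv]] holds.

{n0, n1, n2, n3, n5, n6, n7, n8, n9}

Sat(¬recv) = {n0, n1, n2, n6, n7, n8, n9}
A[start U ¬recv]: least fixpoint, start Z0 = Sat(¬recv) = {n0, n1, n2, n6, n7, n8, n9}, add states in Sat(start) with every successor in Z. Already a fixed point.
Sat(A[start U ¬recv]) = {n0, n1, n2, n6, n7, n8, n9}
A[lock U A[start U ¬recv]]: least fixpoint, start Z0 = Sat(A[start U ¬recv]) = {n0, n1, n2, n6, n7, n8, n9}, add states in Sat(lock) with every successor in Z. Already a fixed point.
Sat(A[lock U A[start U ¬recv]]) = {n0, n1, n2, n6, n7, n8, n9}
AF A[lock U A[start U ¬recv]]: least fixpoint, start Z0 = {n0, n1, n2, n6, n7, n8, n9}, add states with every successor in Z. Z1 = {n0, n1, n2, n5, n6, n7, n8, n9}; Z2 = {n0, n1, n2, n3, n5, n6, n7, n8, n9}; fixed.
Sat(AF A[lock U A[start U ¬recv]]) = {n0, n1, n2, n3, n5, n6, n7, n8, n9}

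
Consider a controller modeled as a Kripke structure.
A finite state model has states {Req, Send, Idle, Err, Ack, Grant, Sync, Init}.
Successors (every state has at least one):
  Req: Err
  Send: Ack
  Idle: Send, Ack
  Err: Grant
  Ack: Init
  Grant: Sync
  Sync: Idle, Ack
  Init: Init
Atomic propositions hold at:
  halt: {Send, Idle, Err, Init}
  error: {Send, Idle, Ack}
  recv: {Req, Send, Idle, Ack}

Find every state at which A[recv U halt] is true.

{Req, Send, Idle, Err, Ack, Init}

A[recv U halt]: least fixpoint, start Z0 = Sat(halt) = {Send, Idle, Err, Init}, add states in Sat(recv) with every successor in Z. Z1 = {Req, Send, Idle, Err, Ack, Init}; fixed.
Sat(A[recv U halt]) = {Req, Send, Idle, Err, Ack, Init}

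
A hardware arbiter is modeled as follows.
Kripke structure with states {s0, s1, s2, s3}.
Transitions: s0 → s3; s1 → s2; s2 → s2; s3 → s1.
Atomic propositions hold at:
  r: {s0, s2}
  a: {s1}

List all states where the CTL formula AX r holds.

{s1, s2}

Sat(AX r) = {s : every successor in {s0, s2}} = {s1, s2}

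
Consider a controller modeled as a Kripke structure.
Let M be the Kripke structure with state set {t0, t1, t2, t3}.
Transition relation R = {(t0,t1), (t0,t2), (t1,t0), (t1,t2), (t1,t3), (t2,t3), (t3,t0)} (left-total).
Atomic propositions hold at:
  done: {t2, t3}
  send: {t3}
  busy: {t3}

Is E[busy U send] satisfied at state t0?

E[busy U send]: least fixpoint, start Z0 = Sat(send) = {t3}, add states in Sat(busy) with some successor in Z. Already a fixed point.
Sat(E[busy U send]) = {t3}
t0 ∉ Sat(E[busy U send]) = {t3}, so the formula does not hold at t0.

No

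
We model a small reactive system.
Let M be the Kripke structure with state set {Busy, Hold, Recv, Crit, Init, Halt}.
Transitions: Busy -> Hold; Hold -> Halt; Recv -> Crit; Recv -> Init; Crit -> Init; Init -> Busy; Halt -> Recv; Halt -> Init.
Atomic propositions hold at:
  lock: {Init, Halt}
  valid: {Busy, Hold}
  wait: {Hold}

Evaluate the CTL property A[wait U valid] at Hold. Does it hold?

Yes

A[wait U valid]: least fixpoint, start Z0 = Sat(valid) = {Busy, Hold}, add states in Sat(wait) with every successor in Z. Already a fixed point.
Sat(A[wait U valid]) = {Busy, Hold}
Hold ∈ Sat(A[wait U valid]) = {Busy, Hold}, so the formula holds at Hold.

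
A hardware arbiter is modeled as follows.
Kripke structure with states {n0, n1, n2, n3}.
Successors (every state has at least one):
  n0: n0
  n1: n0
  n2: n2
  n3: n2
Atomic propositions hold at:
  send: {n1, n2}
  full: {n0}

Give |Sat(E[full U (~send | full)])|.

Sat(~send) = {n0, n3}
Sat(~send | full) = {n0, n3}
E[full U (~send | full)]: least fixpoint, start Z0 = Sat((~send | full)) = {n0, n3}, add states in Sat(full) with some successor in Z. Already a fixed point.
Sat(E[full U (~send | full)]) = {n0, n3}
|Sat(E[full U (~send | full)])| = |{n0, n3}| = 2.

2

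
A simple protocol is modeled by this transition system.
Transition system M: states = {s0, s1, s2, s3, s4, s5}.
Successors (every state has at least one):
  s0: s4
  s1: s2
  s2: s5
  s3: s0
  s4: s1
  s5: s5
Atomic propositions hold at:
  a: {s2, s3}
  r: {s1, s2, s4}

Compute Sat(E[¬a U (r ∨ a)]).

{s0, s1, s2, s3, s4}

Sat(¬a) = {s0, s1, s4, s5}
Sat(r ∨ a) = {s1, s2, s3, s4}
E[¬a U (r ∨ a)]: least fixpoint, start Z0 = Sat((r ∨ a)) = {s1, s2, s3, s4}, add states in Sat(¬a) with some successor in Z. Z1 = {s0, s1, s2, s3, s4}; fixed.
Sat(E[¬a U (r ∨ a)]) = {s0, s1, s2, s3, s4}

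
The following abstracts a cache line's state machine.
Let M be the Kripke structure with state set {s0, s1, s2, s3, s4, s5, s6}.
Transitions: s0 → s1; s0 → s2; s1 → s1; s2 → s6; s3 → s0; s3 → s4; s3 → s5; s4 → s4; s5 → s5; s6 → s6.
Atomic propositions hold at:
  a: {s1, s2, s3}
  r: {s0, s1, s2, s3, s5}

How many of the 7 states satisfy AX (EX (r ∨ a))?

2

Sat(r ∨ a) = {s0, s1, s2, s3, s5}
Sat(EX (r ∨ a)) = {s : some successor in {s0, s1, s2, s3, s5}} = {s0, s1, s3, s5}
Sat(AX (EX (r ∨ a))) = {s : every successor in {s0, s1, s3, s5}} = {s1, s5}
|Sat(AX (EX (r ∨ a)))| = |{s1, s5}| = 2.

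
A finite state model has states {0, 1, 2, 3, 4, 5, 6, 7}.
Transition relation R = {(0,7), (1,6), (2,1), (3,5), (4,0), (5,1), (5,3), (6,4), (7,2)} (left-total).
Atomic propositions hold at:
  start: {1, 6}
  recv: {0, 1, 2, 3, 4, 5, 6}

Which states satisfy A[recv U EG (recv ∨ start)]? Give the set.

Sat(recv ∨ start) = {0, 1, 2, 3, 4, 5, 6}
EG (recv ∨ start): greatest fixpoint, start Z0 = {0, 1, 2, 3, 4, 5, 6}, keep only states in Sat with some successor in Z. Z1 = {1, 2, 3, 4, 5, 6}; Z2 = {1, 2, 3, 5, 6}; Z3 = {1, 2, 3, 5}; Z4 = {2, 3, 5}; Z5 = {3, 5}; fixed.
Sat(EG (recv ∨ start)) = {3, 5}
A[recv U EG (recv ∨ start)]: least fixpoint, start Z0 = Sat(EG (recv ∨ start)) = {3, 5}, add states in Sat(recv) with every successor in Z. Already a fixed point.
Sat(A[recv U EG (recv ∨ start)]) = {3, 5}

{3, 5}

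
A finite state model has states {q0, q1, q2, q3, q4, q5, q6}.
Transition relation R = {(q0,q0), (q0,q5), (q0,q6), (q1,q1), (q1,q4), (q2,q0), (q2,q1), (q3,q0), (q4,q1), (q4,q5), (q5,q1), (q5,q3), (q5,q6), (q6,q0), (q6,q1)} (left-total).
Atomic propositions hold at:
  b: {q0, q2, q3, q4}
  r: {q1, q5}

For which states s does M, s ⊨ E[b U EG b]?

EG b: greatest fixpoint, start Z0 = {q0, q2, q3, q4}, keep only states in Sat with some successor in Z. Z1 = {q0, q2, q3}; fixed.
Sat(EG b) = {q0, q2, q3}
E[b U EG b]: least fixpoint, start Z0 = Sat(EG b) = {q0, q2, q3}, add states in Sat(b) with some successor in Z. Already a fixed point.
Sat(E[b U EG b]) = {q0, q2, q3}

{q0, q2, q3}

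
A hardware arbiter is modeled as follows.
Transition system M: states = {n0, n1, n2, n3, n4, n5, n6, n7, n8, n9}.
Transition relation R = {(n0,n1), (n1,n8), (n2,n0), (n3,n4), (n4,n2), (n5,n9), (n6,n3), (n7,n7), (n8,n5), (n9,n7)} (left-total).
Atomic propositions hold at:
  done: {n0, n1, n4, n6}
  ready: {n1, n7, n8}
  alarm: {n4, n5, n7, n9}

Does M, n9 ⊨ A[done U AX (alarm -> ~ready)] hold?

No

Sat(~ready) = {n0, n2, n3, n4, n5, n6, n9}
Sat(alarm -> ~ready) = {n0, n1, n2, n3, n4, n5, n6, n8, n9}
Sat(AX (alarm -> ~ready)) = {s : every successor in {n0, n1, n2, n3, n4, n5, n6, n8, n9}} = {n0, n1, n2, n3, n4, n5, n6, n8}
A[done U AX (alarm -> ~ready)]: least fixpoint, start Z0 = Sat(AX (alarm -> ~ready)) = {n0, n1, n2, n3, n4, n5, n6, n8}, add states in Sat(done) with every successor in Z. Already a fixed point.
Sat(A[done U AX (alarm -> ~ready)]) = {n0, n1, n2, n3, n4, n5, n6, n8}
n9 ∉ Sat(A[done U AX (alarm -> ~ready)]) = {n0, n1, n2, n3, n4, n5, n6, n8}, so the formula does not hold at n9.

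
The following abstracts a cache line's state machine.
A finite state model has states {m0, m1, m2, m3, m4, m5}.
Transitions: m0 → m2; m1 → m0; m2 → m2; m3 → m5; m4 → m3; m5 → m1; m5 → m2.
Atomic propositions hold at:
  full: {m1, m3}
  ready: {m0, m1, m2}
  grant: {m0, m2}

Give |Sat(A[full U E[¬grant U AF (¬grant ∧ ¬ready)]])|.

Sat(¬grant) = {m1, m3, m4, m5}
Sat(¬ready) = {m3, m4, m5}
Sat(¬grant ∧ ¬ready) = {m3, m4, m5}
AF (¬grant ∧ ¬ready): least fixpoint, start Z0 = {m3, m4, m5}, add states with every successor in Z. Already a fixed point.
Sat(AF (¬grant ∧ ¬ready)) = {m3, m4, m5}
E[¬grant U AF (¬grant ∧ ¬ready)]: least fixpoint, start Z0 = Sat(AF (¬grant ∧ ¬ready)) = {m3, m4, m5}, add states in Sat(¬grant) with some successor in Z. Already a fixed point.
Sat(E[¬grant U AF (¬grant ∧ ¬ready)]) = {m3, m4, m5}
A[full U E[¬grant U AF (¬grant ∧ ¬ready)]]: least fixpoint, start Z0 = Sat(E[¬grant U AF (¬grant ∧ ¬ready)]) = {m3, m4, m5}, add states in Sat(full) with every successor in Z. Already a fixed point.
Sat(A[full U E[¬grant U AF (¬grant ∧ ¬ready)]]) = {m3, m4, m5}
|Sat(A[full U E[¬grant U AF (¬grant ∧ ¬ready)]])| = |{m3, m4, m5}| = 3.

3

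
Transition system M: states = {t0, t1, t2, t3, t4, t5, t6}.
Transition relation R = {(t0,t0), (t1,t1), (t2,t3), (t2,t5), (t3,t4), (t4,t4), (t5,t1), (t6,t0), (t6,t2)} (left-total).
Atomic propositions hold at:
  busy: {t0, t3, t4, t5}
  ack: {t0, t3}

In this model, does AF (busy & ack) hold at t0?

Yes

Sat(busy & ack) = {t0, t3}
AF (busy & ack): least fixpoint, start Z0 = {t0, t3}, add states with every successor in Z. Already a fixed point.
Sat(AF (busy & ack)) = {t0, t3}
t0 ∈ Sat(AF (busy & ack)) = {t0, t3}, so the formula holds at t0.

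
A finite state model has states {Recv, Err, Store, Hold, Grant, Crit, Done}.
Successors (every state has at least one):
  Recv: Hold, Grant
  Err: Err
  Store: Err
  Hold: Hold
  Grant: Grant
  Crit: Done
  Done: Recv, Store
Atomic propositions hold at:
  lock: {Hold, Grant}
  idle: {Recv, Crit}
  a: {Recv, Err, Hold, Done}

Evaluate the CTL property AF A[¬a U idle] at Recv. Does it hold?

Sat(¬a) = {Store, Grant, Crit}
A[¬a U idle]: least fixpoint, start Z0 = Sat(idle) = {Recv, Crit}, add states in Sat(¬a) with every successor in Z. Already a fixed point.
Sat(A[¬a U idle]) = {Recv, Crit}
AF A[¬a U idle]: least fixpoint, start Z0 = {Recv, Crit}, add states with every successor in Z. Already a fixed point.
Sat(AF A[¬a U idle]) = {Recv, Crit}
Recv ∈ Sat(AF A[¬a U idle]) = {Recv, Crit}, so the formula holds at Recv.

Yes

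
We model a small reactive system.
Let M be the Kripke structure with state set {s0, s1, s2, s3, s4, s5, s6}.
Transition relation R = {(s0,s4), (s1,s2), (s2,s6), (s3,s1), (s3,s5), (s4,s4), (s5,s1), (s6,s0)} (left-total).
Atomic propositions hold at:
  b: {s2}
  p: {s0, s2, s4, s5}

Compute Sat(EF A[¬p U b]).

Sat(¬p) = {s1, s3, s6}
A[¬p U b]: least fixpoint, start Z0 = Sat(b) = {s2}, add states in Sat(¬p) with every successor in Z. Z1 = {s1, s2}; fixed.
Sat(A[¬p U b]) = {s1, s2}
EF A[¬p U b]: least fixpoint, start Z0 = {s1, s2}, add states with some successor in Z. Z1 = {s1, s2, s3, s5}; fixed.
Sat(EF A[¬p U b]) = {s1, s2, s3, s5}

{s1, s2, s3, s5}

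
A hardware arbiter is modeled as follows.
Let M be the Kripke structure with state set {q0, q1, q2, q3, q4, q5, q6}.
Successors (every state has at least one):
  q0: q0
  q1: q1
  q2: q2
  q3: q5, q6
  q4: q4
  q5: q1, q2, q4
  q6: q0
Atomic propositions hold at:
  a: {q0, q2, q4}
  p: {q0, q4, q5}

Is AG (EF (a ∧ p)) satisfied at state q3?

Sat(a ∧ p) = {q0, q4}
EF (a ∧ p): least fixpoint, start Z0 = {q0, q4}, add states with some successor in Z. Z1 = {q0, q4, q5, q6}; Z2 = {q0, q3, q4, q5, q6}; fixed.
Sat(EF (a ∧ p)) = {q0, q3, q4, q5, q6}
AG (EF (a ∧ p)): greatest fixpoint, start Z0 = {q0, q3, q4, q5, q6}, keep only states in Sat with every successor in Z. Z1 = {q0, q3, q4, q6}; Z2 = {q0, q4, q6}; fixed.
Sat(AG (EF (a ∧ p))) = {q0, q4, q6}
q3 ∉ Sat(AG (EF (a ∧ p))) = {q0, q4, q6}, so the formula does not hold at q3.

No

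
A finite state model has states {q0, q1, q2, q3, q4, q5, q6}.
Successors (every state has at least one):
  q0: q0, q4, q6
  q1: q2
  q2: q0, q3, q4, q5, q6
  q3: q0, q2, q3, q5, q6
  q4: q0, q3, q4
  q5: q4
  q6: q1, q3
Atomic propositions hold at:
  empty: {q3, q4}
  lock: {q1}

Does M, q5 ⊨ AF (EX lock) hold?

Sat(EX lock) = {s : some successor in {q1}} = {q6}
AF (EX lock): least fixpoint, start Z0 = {q6}, add states with every successor in Z. Already a fixed point.
Sat(AF (EX lock)) = {q6}
q5 ∉ Sat(AF (EX lock)) = {q6}, so the formula does not hold at q5.

No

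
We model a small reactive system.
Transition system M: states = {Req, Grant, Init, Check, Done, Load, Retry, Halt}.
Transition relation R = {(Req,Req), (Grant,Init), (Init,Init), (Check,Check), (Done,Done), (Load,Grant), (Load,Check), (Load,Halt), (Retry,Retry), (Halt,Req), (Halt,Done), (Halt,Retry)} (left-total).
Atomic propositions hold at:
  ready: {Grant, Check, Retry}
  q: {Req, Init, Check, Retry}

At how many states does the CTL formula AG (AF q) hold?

5

AF q: least fixpoint, start Z0 = {Req, Init, Check, Retry}, add states with every successor in Z. Z1 = {Req, Grant, Init, Check, Retry}; fixed.
Sat(AF q) = {Req, Grant, Init, Check, Retry}
AG (AF q): greatest fixpoint, start Z0 = {Req, Grant, Init, Check, Retry}, keep only states in Sat with every successor in Z. Already a fixed point.
Sat(AG (AF q)) = {Req, Grant, Init, Check, Retry}
|Sat(AG (AF q))| = |{Req, Grant, Init, Check, Retry}| = 5.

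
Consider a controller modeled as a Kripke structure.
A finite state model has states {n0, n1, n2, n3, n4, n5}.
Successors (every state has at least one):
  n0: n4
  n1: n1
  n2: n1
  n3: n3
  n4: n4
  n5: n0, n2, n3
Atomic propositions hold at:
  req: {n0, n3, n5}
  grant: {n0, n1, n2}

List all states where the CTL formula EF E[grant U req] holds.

{n0, n3, n5}

E[grant U req]: least fixpoint, start Z0 = Sat(req) = {n0, n3, n5}, add states in Sat(grant) with some successor in Z. Already a fixed point.
Sat(E[grant U req]) = {n0, n3, n5}
EF E[grant U req]: least fixpoint, start Z0 = {n0, n3, n5}, add states with some successor in Z. Already a fixed point.
Sat(EF E[grant U req]) = {n0, n3, n5}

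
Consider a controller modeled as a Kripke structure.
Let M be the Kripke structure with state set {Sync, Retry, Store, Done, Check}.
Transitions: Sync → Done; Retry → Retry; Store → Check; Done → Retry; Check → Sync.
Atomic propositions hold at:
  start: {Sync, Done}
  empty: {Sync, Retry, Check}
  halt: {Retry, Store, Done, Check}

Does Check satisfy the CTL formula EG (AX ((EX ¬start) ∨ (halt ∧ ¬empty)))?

No

Sat(¬start) = {Retry, Store, Check}
Sat(EX ¬start) = {s : some successor in {Retry, Store, Check}} = {Retry, Store, Done}
Sat(¬empty) = {Store, Done}
Sat(halt ∧ ¬empty) = {Store, Done}
Sat((EX ¬start) ∨ (halt ∧ ¬empty)) = {Retry, Store, Done}
Sat(AX ((EX ¬start) ∨ (halt ∧ ¬empty))) = {s : every successor in {Retry, Store, Done}} = {Sync, Retry, Done}
EG (AX ((EX ¬start) ∨ (halt ∧ ¬empty))): greatest fixpoint, start Z0 = {Sync, Retry, Done}, keep only states in Sat with some successor in Z. Already a fixed point.
Sat(EG (AX ((EX ¬start) ∨ (halt ∧ ¬empty)))) = {Sync, Retry, Done}
Check ∉ Sat(EG (AX ((EX ¬start) ∨ (halt ∧ ¬empty)))) = {Sync, Retry, Done}, so the formula does not hold at Check.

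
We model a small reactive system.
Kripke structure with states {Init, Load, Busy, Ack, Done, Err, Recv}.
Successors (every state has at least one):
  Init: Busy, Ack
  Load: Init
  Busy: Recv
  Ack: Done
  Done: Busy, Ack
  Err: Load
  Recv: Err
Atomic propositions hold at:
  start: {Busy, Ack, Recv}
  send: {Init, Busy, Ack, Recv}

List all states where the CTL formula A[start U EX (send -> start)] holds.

{Init, Busy, Ack, Done, Err, Recv}

Sat(send -> start) = {Load, Busy, Ack, Done, Err, Recv}
Sat(EX (send -> start)) = {s : some successor in {Load, Busy, Ack, Done, Err, Recv}} = {Init, Busy, Ack, Done, Err, Recv}
A[start U EX (send -> start)]: least fixpoint, start Z0 = Sat(EX (send -> start)) = {Init, Busy, Ack, Done, Err, Recv}, add states in Sat(start) with every successor in Z. Already a fixed point.
Sat(A[start U EX (send -> start)]) = {Init, Busy, Ack, Done, Err, Recv}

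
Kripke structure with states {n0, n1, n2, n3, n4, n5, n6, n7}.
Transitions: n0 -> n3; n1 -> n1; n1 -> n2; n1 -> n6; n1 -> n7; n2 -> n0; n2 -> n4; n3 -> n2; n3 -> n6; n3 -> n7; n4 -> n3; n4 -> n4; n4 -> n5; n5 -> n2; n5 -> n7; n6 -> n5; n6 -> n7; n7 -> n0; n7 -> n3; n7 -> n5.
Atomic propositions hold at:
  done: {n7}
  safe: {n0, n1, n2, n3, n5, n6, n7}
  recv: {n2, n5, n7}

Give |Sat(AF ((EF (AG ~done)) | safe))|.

7

Sat(~done) = {n0, n1, n2, n3, n4, n5, n6}
AG ~done: greatest fixpoint, start Z0 = {n0, n1, n2, n3, n4, n5, n6}, keep only states in Sat with every successor in Z. Z1 = {n0, n2, n4}; Z2 = {n2}; Z3 = ∅; fixed.
Sat(AG ~done) = ∅
EF (AG ~done): least fixpoint, start Z0 = ∅, add states with some successor in Z. Already a fixed point.
Sat(EF (AG ~done)) = ∅
Sat((EF (AG ~done)) | safe) = {n0, n1, n2, n3, n5, n6, n7}
AF ((EF (AG ~done)) | safe): least fixpoint, start Z0 = {n0, n1, n2, n3, n5, n6, n7}, add states with every successor in Z. Already a fixed point.
Sat(AF ((EF (AG ~done)) | safe)) = {n0, n1, n2, n3, n5, n6, n7}
|Sat(AF ((EF (AG ~done)) | safe))| = |{n0, n1, n2, n3, n5, n6, n7}| = 7.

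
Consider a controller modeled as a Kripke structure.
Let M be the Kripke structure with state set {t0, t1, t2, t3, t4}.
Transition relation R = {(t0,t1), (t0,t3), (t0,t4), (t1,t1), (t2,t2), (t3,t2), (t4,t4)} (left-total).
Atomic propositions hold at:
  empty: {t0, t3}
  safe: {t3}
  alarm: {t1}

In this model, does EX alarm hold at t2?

No

Sat(EX alarm) = {s : some successor in {t1}} = {t0, t1}
t2 ∉ Sat(EX alarm) = {t0, t1}, so the formula does not hold at t2.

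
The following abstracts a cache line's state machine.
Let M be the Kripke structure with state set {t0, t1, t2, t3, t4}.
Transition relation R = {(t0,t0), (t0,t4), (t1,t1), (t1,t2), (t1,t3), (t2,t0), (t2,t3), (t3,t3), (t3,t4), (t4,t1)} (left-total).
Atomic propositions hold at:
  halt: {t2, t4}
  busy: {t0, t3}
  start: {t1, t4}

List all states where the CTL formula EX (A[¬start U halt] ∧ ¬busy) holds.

Sat(¬start) = {t0, t2, t3}
A[¬start U halt]: least fixpoint, start Z0 = Sat(halt) = {t2, t4}, add states in Sat(¬start) with every successor in Z. Already a fixed point.
Sat(A[¬start U halt]) = {t2, t4}
Sat(¬busy) = {t1, t2, t4}
Sat(A[¬start U halt] ∧ ¬busy) = {t2, t4}
Sat(EX (A[¬start U halt] ∧ ¬busy)) = {s : some successor in {t2, t4}} = {t0, t1, t3}

{t0, t1, t3}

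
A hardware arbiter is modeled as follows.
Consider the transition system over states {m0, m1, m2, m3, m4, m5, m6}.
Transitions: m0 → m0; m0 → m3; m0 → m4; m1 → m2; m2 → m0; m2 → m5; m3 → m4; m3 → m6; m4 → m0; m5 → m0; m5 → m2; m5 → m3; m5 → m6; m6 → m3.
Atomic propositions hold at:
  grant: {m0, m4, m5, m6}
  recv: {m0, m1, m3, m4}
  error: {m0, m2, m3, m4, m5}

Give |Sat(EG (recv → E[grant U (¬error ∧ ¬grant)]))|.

3

Sat(¬error) = {m1, m6}
Sat(¬grant) = {m1, m2, m3}
Sat(¬error ∧ ¬grant) = {m1}
E[grant U (¬error ∧ ¬grant)]: least fixpoint, start Z0 = Sat((¬error ∧ ¬grant)) = {m1}, add states in Sat(grant) with some successor in Z. Already a fixed point.
Sat(E[grant U (¬error ∧ ¬grant)]) = {m1}
Sat(recv → E[grant U (¬error ∧ ¬grant)]) = {m1, m2, m5, m6}
EG (recv → E[grant U (¬error ∧ ¬grant)]): greatest fixpoint, start Z0 = {m1, m2, m5, m6}, keep only states in Sat with some successor in Z. Z1 = {m1, m2, m5}; fixed.
Sat(EG (recv → E[grant U (¬error ∧ ¬grant)])) = {m1, m2, m5}
|Sat(EG (recv → E[grant U (¬error ∧ ¬grant)]))| = |{m1, m2, m5}| = 3.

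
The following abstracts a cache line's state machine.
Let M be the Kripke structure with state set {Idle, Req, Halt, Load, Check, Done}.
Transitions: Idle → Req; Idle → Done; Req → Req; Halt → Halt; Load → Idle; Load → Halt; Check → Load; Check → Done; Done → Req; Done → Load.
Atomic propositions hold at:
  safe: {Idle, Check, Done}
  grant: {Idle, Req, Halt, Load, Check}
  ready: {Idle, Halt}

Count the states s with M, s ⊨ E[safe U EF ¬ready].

5

Sat(¬ready) = {Req, Load, Check, Done}
EF ¬ready: least fixpoint, start Z0 = {Req, Load, Check, Done}, add states with some successor in Z. Z1 = {Idle, Req, Load, Check, Done}; fixed.
Sat(EF ¬ready) = {Idle, Req, Load, Check, Done}
E[safe U EF ¬ready]: least fixpoint, start Z0 = Sat(EF ¬ready) = {Idle, Req, Load, Check, Done}, add states in Sat(safe) with some successor in Z. Already a fixed point.
Sat(E[safe U EF ¬ready]) = {Idle, Req, Load, Check, Done}
|Sat(E[safe U EF ¬ready])| = |{Idle, Req, Load, Check, Done}| = 5.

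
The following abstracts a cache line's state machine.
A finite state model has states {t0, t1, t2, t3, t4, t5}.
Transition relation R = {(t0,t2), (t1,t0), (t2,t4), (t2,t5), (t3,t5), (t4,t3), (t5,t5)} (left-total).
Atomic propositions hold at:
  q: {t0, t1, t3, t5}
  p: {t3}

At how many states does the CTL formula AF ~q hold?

4

Sat(~q) = {t2, t4}
AF ~q: least fixpoint, start Z0 = {t2, t4}, add states with every successor in Z. Z1 = {t0, t2, t4}; Z2 = {t0, t1, t2, t4}; fixed.
Sat(AF ~q) = {t0, t1, t2, t4}
|Sat(AF ~q)| = |{t0, t1, t2, t4}| = 4.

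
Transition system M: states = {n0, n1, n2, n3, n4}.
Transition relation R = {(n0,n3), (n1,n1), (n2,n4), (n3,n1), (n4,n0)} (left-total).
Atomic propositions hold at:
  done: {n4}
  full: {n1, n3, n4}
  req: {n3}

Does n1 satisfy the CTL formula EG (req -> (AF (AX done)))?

Sat(AX done) = {s : every successor in {n4}} = {n2}
AF (AX done): least fixpoint, start Z0 = {n2}, add states with every successor in Z. Already a fixed point.
Sat(AF (AX done)) = {n2}
Sat(req -> (AF (AX done))) = {n0, n1, n2, n4}
EG (req -> (AF (AX done))): greatest fixpoint, start Z0 = {n0, n1, n2, n4}, keep only states in Sat with some successor in Z. Z1 = {n1, n2, n4}; Z2 = {n1, n2}; Z3 = {n1}; fixed.
Sat(EG (req -> (AF (AX done)))) = {n1}
n1 ∈ Sat(EG (req -> (AF (AX done)))) = {n1}, so the formula holds at n1.

Yes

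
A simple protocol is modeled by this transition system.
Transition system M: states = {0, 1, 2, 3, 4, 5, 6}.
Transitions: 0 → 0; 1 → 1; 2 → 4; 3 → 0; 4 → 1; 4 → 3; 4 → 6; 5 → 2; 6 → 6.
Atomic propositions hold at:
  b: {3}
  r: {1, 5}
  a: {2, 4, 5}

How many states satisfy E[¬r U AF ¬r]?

6

Sat(¬r) = {0, 2, 3, 4, 6}
AF ¬r: least fixpoint, start Z0 = {0, 2, 3, 4, 6}, add states with every successor in Z. Z1 = {0, 2, 3, 4, 5, 6}; fixed.
Sat(AF ¬r) = {0, 2, 3, 4, 5, 6}
E[¬r U AF ¬r]: least fixpoint, start Z0 = Sat(AF ¬r) = {0, 2, 3, 4, 5, 6}, add states in Sat(¬r) with some successor in Z. Already a fixed point.
Sat(E[¬r U AF ¬r]) = {0, 2, 3, 4, 5, 6}
|Sat(E[¬r U AF ¬r])| = |{0, 2, 3, 4, 5, 6}| = 6.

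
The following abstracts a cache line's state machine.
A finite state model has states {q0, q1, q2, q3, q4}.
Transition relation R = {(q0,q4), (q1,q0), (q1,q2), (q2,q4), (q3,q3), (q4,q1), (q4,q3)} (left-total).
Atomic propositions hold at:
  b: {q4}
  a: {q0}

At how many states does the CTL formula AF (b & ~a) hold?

Sat(~a) = {q1, q2, q3, q4}
Sat(b & ~a) = {q4}
AF (b & ~a): least fixpoint, start Z0 = {q4}, add states with every successor in Z. Z1 = {q0, q2, q4}; Z2 = {q0, q1, q2, q4}; fixed.
Sat(AF (b & ~a)) = {q0, q1, q2, q4}
|Sat(AF (b & ~a))| = |{q0, q1, q2, q4}| = 4.

4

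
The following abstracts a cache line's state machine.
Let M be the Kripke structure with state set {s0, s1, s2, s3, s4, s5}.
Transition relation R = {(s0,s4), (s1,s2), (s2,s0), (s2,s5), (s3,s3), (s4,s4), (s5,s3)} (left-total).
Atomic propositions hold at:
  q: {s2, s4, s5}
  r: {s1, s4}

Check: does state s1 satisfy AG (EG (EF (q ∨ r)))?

Sat(q ∨ r) = {s1, s2, s4, s5}
EF (q ∨ r): least fixpoint, start Z0 = {s1, s2, s4, s5}, add states with some successor in Z. Z1 = {s0, s1, s2, s4, s5}; fixed.
Sat(EF (q ∨ r)) = {s0, s1, s2, s4, s5}
EG (EF (q ∨ r)): greatest fixpoint, start Z0 = {s0, s1, s2, s4, s5}, keep only states in Sat with some successor in Z. Z1 = {s0, s1, s2, s4}; fixed.
Sat(EG (EF (q ∨ r))) = {s0, s1, s2, s4}
AG (EG (EF (q ∨ r))): greatest fixpoint, start Z0 = {s0, s1, s2, s4}, keep only states in Sat with every successor in Z. Z1 = {s0, s1, s4}; Z2 = {s0, s4}; fixed.
Sat(AG (EG (EF (q ∨ r)))) = {s0, s4}
s1 ∉ Sat(AG (EG (EF (q ∨ r)))) = {s0, s4}, so the formula does not hold at s1.

No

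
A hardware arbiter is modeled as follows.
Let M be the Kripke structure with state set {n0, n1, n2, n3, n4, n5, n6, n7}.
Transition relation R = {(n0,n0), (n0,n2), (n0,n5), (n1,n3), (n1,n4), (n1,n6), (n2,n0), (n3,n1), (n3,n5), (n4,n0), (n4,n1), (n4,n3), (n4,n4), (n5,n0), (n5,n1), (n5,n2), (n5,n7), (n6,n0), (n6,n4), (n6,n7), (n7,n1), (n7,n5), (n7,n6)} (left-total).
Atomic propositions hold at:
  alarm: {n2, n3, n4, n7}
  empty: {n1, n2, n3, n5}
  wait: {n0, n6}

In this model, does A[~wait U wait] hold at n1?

Sat(~wait) = {n1, n2, n3, n4, n5, n7}
A[~wait U wait]: least fixpoint, start Z0 = Sat(wait) = {n0, n6}, add states in Sat(~wait) with every successor in Z. Z1 = {n0, n2, n6}; fixed.
Sat(A[~wait U wait]) = {n0, n2, n6}
n1 ∉ Sat(A[~wait U wait]) = {n0, n2, n6}, so the formula does not hold at n1.

No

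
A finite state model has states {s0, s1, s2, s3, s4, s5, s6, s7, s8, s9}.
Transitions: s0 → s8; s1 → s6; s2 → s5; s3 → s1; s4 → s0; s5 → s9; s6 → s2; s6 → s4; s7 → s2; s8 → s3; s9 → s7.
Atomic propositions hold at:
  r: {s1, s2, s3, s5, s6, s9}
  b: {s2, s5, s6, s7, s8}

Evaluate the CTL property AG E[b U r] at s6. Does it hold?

No

E[b U r]: least fixpoint, start Z0 = Sat(r) = {s1, s2, s3, s5, s6, s9}, add states in Sat(b) with some successor in Z. Z1 = {s1, s2, s3, s5, s6, s7, s8, s9}; fixed.
Sat(E[b U r]) = {s1, s2, s3, s5, s6, s7, s8, s9}
AG E[b U r]: greatest fixpoint, start Z0 = {s1, s2, s3, s5, s6, s7, s8, s9}, keep only states in Sat with every successor in Z. Z1 = {s1, s2, s3, s5, s7, s8, s9}; Z2 = {s2, s3, s5, s7, s8, s9}; Z3 = {s2, s5, s7, s8, s9}; Z4 = {s2, s5, s7, s9}; fixed.
Sat(AG E[b U r]) = {s2, s5, s7, s9}
s6 ∉ Sat(AG E[b U r]) = {s2, s5, s7, s9}, so the formula does not hold at s6.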